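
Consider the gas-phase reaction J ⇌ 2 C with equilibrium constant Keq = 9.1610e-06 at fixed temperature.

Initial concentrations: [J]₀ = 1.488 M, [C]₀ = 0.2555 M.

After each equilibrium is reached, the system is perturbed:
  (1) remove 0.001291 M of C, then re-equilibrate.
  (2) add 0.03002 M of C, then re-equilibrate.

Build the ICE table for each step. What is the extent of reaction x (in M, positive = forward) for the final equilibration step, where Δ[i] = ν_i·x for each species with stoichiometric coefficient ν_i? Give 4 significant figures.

x = -0.015 M

Q₀ = 0.04387 vs Keq = 9.1610e-06 ⇒ Q>K, reverse
Step 1:
                  J         C
  Initial     1.488    0.2555
  Change     0.1258   -0.2517
  Equil       1.614  0.003845
  solve Keq expr → x = -0.1258; check Q = 9.1610e-06
Then remove 0.001291 M of C.
Step 2:
                  J         C
  Initial     1.614  0.002554
  Change  -6.4512e-04   0.00129
  Equil       1.613  0.003844
  solve Keq expr → x = 6.4512e-04; check Q = 9.1610e-06
Then add 0.03002 M of C.
Step 3:
                  J         C
  Initial     1.613   0.03386
  Change      0.015     -0.03
  Equil       1.628  0.003862
  solve Keq expr → x = -0.015; check Q = 9.1610e-06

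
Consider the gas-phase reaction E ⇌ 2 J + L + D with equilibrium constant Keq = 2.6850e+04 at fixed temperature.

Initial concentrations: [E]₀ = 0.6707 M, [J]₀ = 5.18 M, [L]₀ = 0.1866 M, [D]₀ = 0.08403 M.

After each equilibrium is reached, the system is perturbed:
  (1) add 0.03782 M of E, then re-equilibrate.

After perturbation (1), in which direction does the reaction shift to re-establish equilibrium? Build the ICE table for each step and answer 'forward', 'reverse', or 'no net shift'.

Direction: forward

Q₀ = 0.6273 vs Keq = 2.6850e+04 ⇒ Q<K, forward
Step 1:
                   E          J          L          D
  Initial     0.6707       5.18     0.1866    0.08403
  Change     -0.6697      1.339     0.6697     0.6697
  Equil     0.001022      6.519     0.8563     0.7537
  solve Keq expr → x = 0.6697; check Q = 2.6850e+04
Then add 0.03782 M of E.
Step 2:
                   E          J          L          D
  Initial    0.03884      6.519     0.8563     0.7537
  Change     -0.0377    0.07539     0.0377     0.0377
  Equil     0.001146      6.595      0.894     0.7914
  solve Keq expr → x = 0.0377; check Q = 2.6850e+04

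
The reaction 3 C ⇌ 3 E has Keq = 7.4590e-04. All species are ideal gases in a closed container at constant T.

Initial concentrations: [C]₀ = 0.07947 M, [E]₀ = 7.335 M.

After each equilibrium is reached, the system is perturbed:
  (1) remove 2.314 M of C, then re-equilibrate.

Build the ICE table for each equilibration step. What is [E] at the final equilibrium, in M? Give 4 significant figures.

Q₀ = 7.8630e+05 vs Keq = 7.4590e-04 ⇒ Q>K, reverse
Step 1:
                    C           E
  init        0.07947       7.335
  Δ             6.718      -6.718
  eq            6.798      0.6165
  solve Keq expr → x = -2.239; check Q = 7.4590e-04
Then remove 2.314 M of C.
Step 2:
                    C           E
  init          4.484      0.6165
  Δ            0.1924     -0.1924
  eq            4.676      0.4241
  solve Keq expr → x = -0.06414; check Q = 7.4590e-04

[E]_eq = 0.4241 M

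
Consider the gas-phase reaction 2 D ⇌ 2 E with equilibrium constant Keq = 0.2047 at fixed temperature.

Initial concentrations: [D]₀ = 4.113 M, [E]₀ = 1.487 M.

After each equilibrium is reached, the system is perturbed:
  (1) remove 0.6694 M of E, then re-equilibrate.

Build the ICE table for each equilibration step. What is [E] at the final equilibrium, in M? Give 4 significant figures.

[E]_eq = 1.536 M

Q₀ = 0.1307 vs Keq = 0.2047 ⇒ Q<K, forward
Step 1:
                    D           E
  init          4.113       1.487
  Δ           -0.2574      0.2574
  eq            3.856       1.744
  solve Keq expr → x = 0.1287; check Q = 0.2047
Then remove 0.6694 M of E.
Step 2:
                    D           E
  init          3.856       1.075
  Δ           -0.4609      0.4609
  eq            3.395       1.536
  solve Keq expr → x = 0.2304; check Q = 0.2047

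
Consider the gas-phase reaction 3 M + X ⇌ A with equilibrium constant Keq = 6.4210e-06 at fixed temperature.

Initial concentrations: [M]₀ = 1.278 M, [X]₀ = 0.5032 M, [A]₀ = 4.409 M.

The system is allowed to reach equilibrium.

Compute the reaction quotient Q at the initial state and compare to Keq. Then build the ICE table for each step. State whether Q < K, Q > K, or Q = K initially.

Q₀ = 4.198; Q > K (proceeds reverse)

Q₀ = 4.198 vs Keq = 6.4210e-06 ⇒ Q>K, reverse
Step 1:
                    M           X           A
  Initial       1.278      0.5032       4.409
  Change        12.96        4.32       -4.32
  Equil         14.24       4.823     0.08936
  solve Keq expr → x = -4.32; check Q = 6.4210e-06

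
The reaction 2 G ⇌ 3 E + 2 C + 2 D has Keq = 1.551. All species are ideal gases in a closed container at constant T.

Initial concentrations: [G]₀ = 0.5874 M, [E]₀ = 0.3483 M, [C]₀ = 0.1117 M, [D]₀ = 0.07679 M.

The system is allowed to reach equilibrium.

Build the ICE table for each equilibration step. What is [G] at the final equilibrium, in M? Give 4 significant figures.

[G]_eq = 0.1844 M

Q₀ = 9.0097e-06 vs Keq = 1.551 ⇒ Q<K, forward
Step 1:
                  G         E         C         D
  Initial    0.5874    0.3483    0.1117   0.07679
  Change     -0.403    0.6045     0.403     0.403
  Equil      0.1844    0.9528    0.5147    0.4798
  solve Keq expr → x = 0.2015; check Q = 1.551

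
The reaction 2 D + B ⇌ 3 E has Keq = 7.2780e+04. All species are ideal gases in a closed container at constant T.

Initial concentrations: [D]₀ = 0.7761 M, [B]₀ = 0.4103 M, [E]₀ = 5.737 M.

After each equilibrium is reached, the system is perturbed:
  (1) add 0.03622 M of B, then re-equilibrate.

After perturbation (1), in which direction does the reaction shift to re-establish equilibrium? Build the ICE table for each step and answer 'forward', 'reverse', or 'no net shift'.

Q₀ = 764 vs Keq = 7.2780e+04 ⇒ Q<K, forward
Step 1:
                    D           B           E
  init         0.7761      0.4103       5.737
  Δ           -0.5901      -0.295      0.8851
  eq            0.186      0.1153       6.622
  solve Keq expr → x = 0.295; check Q = 7.2780e+04
Then add 0.03622 M of B.
Step 2:
                    D           B           E
  init          0.186      0.1515       6.622
  Δ          -0.01777   -0.008884     0.02665
  eq           0.1683      0.1426       6.649
  solve Keq expr → x = 0.008884; check Q = 7.2780e+04

Direction: forward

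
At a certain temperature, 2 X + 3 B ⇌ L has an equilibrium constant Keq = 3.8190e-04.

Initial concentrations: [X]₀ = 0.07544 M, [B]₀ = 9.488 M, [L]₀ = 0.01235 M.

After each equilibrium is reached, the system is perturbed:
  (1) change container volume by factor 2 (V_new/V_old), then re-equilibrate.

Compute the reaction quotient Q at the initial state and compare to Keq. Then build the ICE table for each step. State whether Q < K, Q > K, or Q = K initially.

Q₀ = 0.002541 vs Keq = 3.8190e-04 ⇒ Q>K, reverse
Step 1:
                   X          B          L
  init       0.07544      9.488    0.01235
  Δ          0.01885    0.02827  -0.009424
  eq         0.09429      9.516   0.002926
  solve Keq expr → x = -0.009424; check Q = 3.8190e-04
Then change container volume by factor 2 (V_new/V_old).
Step 2:
                   X          B          L
  init       0.04714      4.758   0.001463
  Δ         0.002721   0.004081   -0.00136
  eq         0.04986      4.762 1.0256e-04
  solve Keq expr → x = -0.00136; check Q = 3.8190e-04

Q₀ = 0.002541; Q > K (proceeds reverse)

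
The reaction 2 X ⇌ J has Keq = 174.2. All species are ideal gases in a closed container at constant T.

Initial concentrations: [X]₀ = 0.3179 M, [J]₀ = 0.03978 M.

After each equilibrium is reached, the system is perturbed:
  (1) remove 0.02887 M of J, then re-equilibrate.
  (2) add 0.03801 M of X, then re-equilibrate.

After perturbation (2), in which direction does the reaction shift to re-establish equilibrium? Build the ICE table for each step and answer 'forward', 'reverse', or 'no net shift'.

Direction: forward

Q₀ = 0.3936 vs Keq = 174.2 ⇒ Q<K, forward
Step 1:
                  X         J
  Initial    0.3179   0.03978
  Change    -0.2855    0.1428
  Equil     0.03237    0.1825
  solve Keq expr → x = 0.1428; check Q = 174.2
Then remove 0.02887 M of J.
Step 2:
                  X         J
  Initial   0.03237    0.1537
  Change  -0.002547  0.001274
  Equil     0.02982    0.1549
  solve Keq expr → x = 0.001274; check Q = 174.2
Then add 0.03801 M of X.
Step 3:
                  X         J
  Initial   0.06783    0.1549
  Change   -0.03631   0.01816
  Equil     0.03152    0.1731
  solve Keq expr → x = 0.01816; check Q = 174.2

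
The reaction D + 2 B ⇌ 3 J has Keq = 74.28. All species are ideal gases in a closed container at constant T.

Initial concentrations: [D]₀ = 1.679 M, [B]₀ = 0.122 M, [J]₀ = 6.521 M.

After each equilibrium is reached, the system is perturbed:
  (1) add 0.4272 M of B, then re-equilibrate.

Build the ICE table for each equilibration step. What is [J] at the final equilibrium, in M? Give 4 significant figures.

Q₀ = 1.1096e+04 vs Keq = 74.28 ⇒ Q>K, reverse
Step 1:
                    D           B           J
  I             1.679       0.122       6.521
  C            0.4214      0.8429      -1.264
  E               2.1      0.9649       5.257
  solve Keq expr → x = -0.4214; check Q = 74.28
Then add 0.4272 M of B.
Step 2:
                    D           B           J
  I               2.1       1.392       5.257
  C           -0.1373     -0.2745      0.4118
  E             1.963       1.118       5.668
  solve Keq expr → x = 0.1373; check Q = 74.28

[J]_eq = 5.668 M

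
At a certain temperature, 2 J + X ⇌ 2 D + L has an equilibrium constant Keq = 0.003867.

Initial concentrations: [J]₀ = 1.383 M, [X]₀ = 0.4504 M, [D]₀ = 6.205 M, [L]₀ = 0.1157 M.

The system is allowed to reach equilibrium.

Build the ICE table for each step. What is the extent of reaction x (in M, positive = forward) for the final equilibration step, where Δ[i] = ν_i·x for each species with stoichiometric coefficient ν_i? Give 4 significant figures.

x = -0.1155 M

Q₀ = 5.171 vs Keq = 0.003867 ⇒ Q>K, reverse
Step 1:
                  J         X         D         L
  Initial     1.383    0.4504     6.205    0.1157
  Change     0.2311    0.1155   -0.2311   -0.1155
  Equil       1.614    0.5659     5.974 1.5976e-04
  solve Keq expr → x = -0.1155; check Q = 0.003867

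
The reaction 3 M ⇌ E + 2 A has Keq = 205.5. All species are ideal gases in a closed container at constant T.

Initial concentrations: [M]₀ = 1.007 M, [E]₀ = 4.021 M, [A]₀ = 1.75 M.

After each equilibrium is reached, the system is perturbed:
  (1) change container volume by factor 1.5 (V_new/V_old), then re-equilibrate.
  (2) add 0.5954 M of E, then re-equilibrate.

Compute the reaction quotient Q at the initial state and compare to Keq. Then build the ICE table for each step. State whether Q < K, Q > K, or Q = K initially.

Q₀ = 12.06 vs Keq = 205.5 ⇒ Q<K, forward
Step 1:
                  M         E         A
  Initial     1.007     4.021      1.75
  Change    -0.5555    0.1852    0.3704
  Equil      0.4515     4.206      2.12
  solve Keq expr → x = 0.1852; check Q = 205.5
Then change container volume by factor 1.5 (V_new/V_old).
Step 2:
                  M         E         A
  Initial     0.301     2.804     1.414
  Change          0         0         0
  Equil       0.301     2.804     1.414
  solve Keq expr → x = 0; check Q = 205.5
Then add 0.5954 M of E.
Step 3:
                  M         E         A
  Initial     0.301       3.4     1.414
  Change    0.01795 -0.005983  -0.01197
  Equil      0.3189     3.394     1.402
  solve Keq expr → x = -0.005983; check Q = 205.5

Q₀ = 12.06; Q < K (proceeds forward)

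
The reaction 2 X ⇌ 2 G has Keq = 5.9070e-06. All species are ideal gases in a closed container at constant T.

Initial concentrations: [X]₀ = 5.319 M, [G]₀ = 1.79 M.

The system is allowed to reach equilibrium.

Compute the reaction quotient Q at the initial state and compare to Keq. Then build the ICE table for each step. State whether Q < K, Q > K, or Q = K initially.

Q₀ = 0.1133; Q > K (proceeds reverse)

Q₀ = 0.1133 vs Keq = 5.9070e-06 ⇒ Q>K, reverse
Step 1:
                  X         G
  init        5.319      1.79
  Δ           1.773    -1.773
  eq          7.092   0.01724
  solve Keq expr → x = -0.8864; check Q = 5.9070e-06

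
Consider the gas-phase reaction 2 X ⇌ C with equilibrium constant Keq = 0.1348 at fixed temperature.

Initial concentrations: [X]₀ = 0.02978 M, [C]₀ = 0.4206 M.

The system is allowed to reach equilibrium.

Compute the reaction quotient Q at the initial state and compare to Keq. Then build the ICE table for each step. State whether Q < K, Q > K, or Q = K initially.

Q₀ = 474.3; Q > K (proceeds reverse)

Q₀ = 474.3 vs Keq = 0.1348 ⇒ Q>K, reverse
Step 1:
                   X          C
  Initial    0.02978     0.4206
  Change      0.6983    -0.3491
  Equil       0.7281    0.07146
  solve Keq expr → x = -0.3491; check Q = 0.1348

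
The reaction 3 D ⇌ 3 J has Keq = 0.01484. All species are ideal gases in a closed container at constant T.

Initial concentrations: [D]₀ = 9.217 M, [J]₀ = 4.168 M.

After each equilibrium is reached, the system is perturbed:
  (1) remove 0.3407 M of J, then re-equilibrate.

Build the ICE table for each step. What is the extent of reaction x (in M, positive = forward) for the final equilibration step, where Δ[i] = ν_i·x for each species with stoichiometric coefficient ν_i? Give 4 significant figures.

x = 0.09116 M

Q₀ = 0.09247 vs Keq = 0.01484 ⇒ Q>K, reverse
Step 1:
                  D         J
  init        9.217     4.168
  Δ           1.528    -1.528
  eq          10.74      2.64
  solve Keq expr → x = -0.5092; check Q = 0.01484
Then remove 0.3407 M of J.
Step 2:
                  D         J
  init        10.74       2.3
  Δ         -0.2735    0.2735
  eq          10.47     2.573
  solve Keq expr → x = 0.09116; check Q = 0.01484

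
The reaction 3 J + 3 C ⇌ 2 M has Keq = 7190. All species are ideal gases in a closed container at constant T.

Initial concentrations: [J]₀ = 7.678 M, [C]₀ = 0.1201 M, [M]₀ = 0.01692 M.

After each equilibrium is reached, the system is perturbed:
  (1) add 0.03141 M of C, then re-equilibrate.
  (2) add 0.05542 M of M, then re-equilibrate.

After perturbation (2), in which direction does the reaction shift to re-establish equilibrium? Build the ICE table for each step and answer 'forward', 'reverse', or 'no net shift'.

Direction: reverse

Q₀ = 3.6511e-04 vs Keq = 7190 ⇒ Q<K, forward
Step 1:
                   J          C          M
  init         7.678     0.1201    0.01692
  Δ          -0.1187    -0.1187    0.07911
  eq           7.559   0.001437    0.09603
  solve Keq expr → x = 0.03955; check Q = 7190
Then add 0.03141 M of C.
Step 2:
                   J          C          M
  init         7.559    0.03285    0.09603
  Δ          -0.0312    -0.0312     0.0208
  eq           7.528   0.001645     0.1168
  solve Keq expr → x = 0.0104; check Q = 7190
Then add 0.05542 M of M.
Step 3:
                   J          C          M
  init         7.528   0.001645     0.1723
  Δ       4.8307e-04 4.8307e-04 -3.2205e-04
  eq           7.529   0.002128     0.1719
  solve Keq expr → x = -1.6102e-04; check Q = 7190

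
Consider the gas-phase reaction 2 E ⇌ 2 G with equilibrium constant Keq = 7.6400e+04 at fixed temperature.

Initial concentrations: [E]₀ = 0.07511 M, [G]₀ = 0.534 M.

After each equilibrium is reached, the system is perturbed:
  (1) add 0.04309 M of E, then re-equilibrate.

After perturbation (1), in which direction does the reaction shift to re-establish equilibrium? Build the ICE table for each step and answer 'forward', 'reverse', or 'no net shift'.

Direction: forward

Q₀ = 50.55 vs Keq = 7.6400e+04 ⇒ Q<K, forward
Step 1:
                    E           G
  init        0.07511       0.534
  Δ          -0.07291     0.07291
  eq         0.002196      0.6069
  solve Keq expr → x = 0.03646; check Q = 7.6400e+04
Then add 0.04309 M of E.
Step 2:
                    E           G
  init        0.04529      0.6069
  Δ          -0.04293     0.04293
  eq         0.002351      0.6498
  solve Keq expr → x = 0.02147; check Q = 7.6400e+04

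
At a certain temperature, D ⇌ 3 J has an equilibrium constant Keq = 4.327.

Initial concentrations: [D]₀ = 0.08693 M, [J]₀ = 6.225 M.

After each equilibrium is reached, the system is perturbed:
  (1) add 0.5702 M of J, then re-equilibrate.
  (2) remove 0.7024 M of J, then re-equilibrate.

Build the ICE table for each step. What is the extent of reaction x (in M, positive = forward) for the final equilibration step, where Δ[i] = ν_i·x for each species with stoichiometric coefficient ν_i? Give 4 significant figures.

Q₀ = 2775 vs Keq = 4.327 ⇒ Q>K, reverse
Step 1:
                    D           J
  init        0.08693       6.225
  Δ             1.448      -4.345
  eq            1.535        1.88
  solve Keq expr → x = -1.448; check Q = 4.327
Then add 0.5702 M of J.
Step 2:
                    D           J
  init          1.535        2.45
  Δ             0.168      -0.504
  eq            1.703       1.946
  solve Keq expr → x = -0.168; check Q = 4.327
Then remove 0.7024 M of J.
Step 3:
                    D           J
  init          1.703       1.244
  Δ           -0.2067      0.6202
  eq            1.497       1.864
  solve Keq expr → x = 0.2067; check Q = 4.327

x = 0.2067 M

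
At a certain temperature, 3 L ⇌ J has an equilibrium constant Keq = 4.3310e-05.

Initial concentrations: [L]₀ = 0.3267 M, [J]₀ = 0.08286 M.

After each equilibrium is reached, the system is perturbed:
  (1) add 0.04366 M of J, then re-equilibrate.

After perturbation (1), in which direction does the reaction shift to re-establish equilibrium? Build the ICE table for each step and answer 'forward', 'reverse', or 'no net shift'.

Direction: reverse

Q₀ = 2.376 vs Keq = 4.3310e-05 ⇒ Q>K, reverse
Step 1:
                   L          J
  init        0.3267    0.08286
  Δ           0.2486   -0.08285
  eq          0.5753 8.2446e-06
  solve Keq expr → x = -0.08285; check Q = 4.3310e-05
Then add 0.04366 M of J.
Step 2:
                   L          J
  init        0.5753    0.04367
  Δ            0.131   -0.04365
  eq          0.7062 1.5254e-05
  solve Keq expr → x = -0.04365; check Q = 4.3310e-05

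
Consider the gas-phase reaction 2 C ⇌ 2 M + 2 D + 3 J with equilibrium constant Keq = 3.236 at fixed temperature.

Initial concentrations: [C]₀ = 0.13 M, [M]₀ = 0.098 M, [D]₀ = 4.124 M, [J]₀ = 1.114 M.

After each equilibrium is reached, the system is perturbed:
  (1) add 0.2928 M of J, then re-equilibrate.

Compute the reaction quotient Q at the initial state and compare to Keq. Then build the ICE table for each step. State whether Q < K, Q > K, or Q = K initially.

Q₀ = 13.36; Q > K (proceeds reverse)

Q₀ = 13.36 vs Keq = 3.236 ⇒ Q>K, reverse
Step 1:
                  C         M         D         J
  I            0.13     0.098     4.124     1.114
  C         0.03283  -0.03283  -0.03283  -0.04925
  E          0.1628   0.06517     4.091     1.065
  solve Keq expr → x = -0.01642; check Q = 3.236
Then add 0.2928 M of J.
Step 2:
                  C         M         D         J
  I          0.1628   0.06517     4.091     1.358
  C         0.01449  -0.01449  -0.01449  -0.02173
  E          0.1773   0.05068     4.077     1.336
  solve Keq expr → x = -0.007244; check Q = 3.236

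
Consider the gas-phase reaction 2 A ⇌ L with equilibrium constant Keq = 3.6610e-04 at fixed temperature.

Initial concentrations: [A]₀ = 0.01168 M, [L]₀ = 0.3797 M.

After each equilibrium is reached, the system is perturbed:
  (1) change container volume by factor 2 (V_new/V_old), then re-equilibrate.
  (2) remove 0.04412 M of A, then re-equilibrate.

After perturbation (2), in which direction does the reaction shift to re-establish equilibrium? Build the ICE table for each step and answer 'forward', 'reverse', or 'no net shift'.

Direction: reverse

Q₀ = 2783 vs Keq = 3.6610e-04 ⇒ Q>K, reverse
Step 1:
                  A         L
  I         0.01168    0.3797
  C           0.759   -0.3795
  E          0.7706 2.1742e-04
  solve Keq expr → x = -0.3795; check Q = 3.6610e-04
Then change container volume by factor 2 (V_new/V_old).
Step 2:
                  A         L
  I          0.3853 1.0871e-04
  C       1.0865e-04 -5.4325e-05
  E          0.3854 5.4387e-05
  solve Keq expr → x = -5.4325e-05; check Q = 3.6610e-04
Then remove 0.04412 M of A.
Step 3:
                  A         L
  I          0.3413 5.4387e-05
  C       2.3465e-05 -1.1733e-05
  E          0.3413 4.2654e-05
  solve Keq expr → x = -1.1733e-05; check Q = 3.6610e-04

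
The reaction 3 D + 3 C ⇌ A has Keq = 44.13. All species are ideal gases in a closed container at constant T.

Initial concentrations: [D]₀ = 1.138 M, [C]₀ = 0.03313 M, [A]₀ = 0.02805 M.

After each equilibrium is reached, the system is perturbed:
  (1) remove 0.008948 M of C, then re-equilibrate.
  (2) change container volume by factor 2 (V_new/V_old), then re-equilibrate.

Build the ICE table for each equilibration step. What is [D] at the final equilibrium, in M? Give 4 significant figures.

[D]_eq = 0.6073 M

Q₀ = 523.4 vs Keq = 44.13 ⇒ Q>K, reverse
Step 1:
                   D          C          A
  init         1.138    0.03313    0.02805
  Δ          0.03029    0.03029    -0.0101
  eq           1.168    0.06342    0.01795
  solve Keq expr → x = -0.0101; check Q = 44.13
Then remove 0.008948 M of C.
Step 2:
                   D          C          A
  init         1.168    0.05447    0.01795
  Δ         0.006127   0.006127  -0.002042
  eq           1.174     0.0606    0.01591
  solve Keq expr → x = -0.002042; check Q = 44.13
Then change container volume by factor 2 (V_new/V_old).
Step 3:
                   D          C          A
  init        0.5872     0.0303   0.007955
  Δ          0.02007    0.02007  -0.006691
  eq          0.6073    0.05038   0.001263
  solve Keq expr → x = -0.006691; check Q = 44.13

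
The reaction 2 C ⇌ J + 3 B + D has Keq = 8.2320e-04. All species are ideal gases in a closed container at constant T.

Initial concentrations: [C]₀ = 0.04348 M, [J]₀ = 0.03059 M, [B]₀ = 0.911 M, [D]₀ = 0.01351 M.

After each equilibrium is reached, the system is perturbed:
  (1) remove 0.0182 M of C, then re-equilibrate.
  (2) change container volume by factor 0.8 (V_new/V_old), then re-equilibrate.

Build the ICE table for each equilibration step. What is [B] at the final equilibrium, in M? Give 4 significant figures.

[B]_eq = 1.088 M

Q₀ = 0.1653 vs Keq = 8.2320e-04 ⇒ Q>K, reverse
Step 1:
                   C          J          B          D
  init       0.04348    0.03059      0.911    0.01351
  Δ          0.02632   -0.01316   -0.03949   -0.01316
  eq          0.0698    0.01743     0.8715 3.4771e-04
  solve Keq expr → x = -0.01316; check Q = 8.2320e-04
Then remove 0.0182 M of C.
Step 2:
                   C          J          B          D
  init        0.0516    0.01743     0.8715 3.4771e-04
  Δ       3.0679e-04 -1.5339e-04 -4.6018e-04 -1.5339e-04
  eq         0.05191    0.01727     0.8711 1.9431e-04
  solve Keq expr → x = -1.5339e-04; check Q = 8.2320e-04
Then change container volume by factor 0.8 (V_new/V_old).
Step 3:
                   C          J          B          D
  init       0.06489    0.02159      1.089 2.4289e-04
  Δ       2.3366e-04 -1.1683e-04 -3.5049e-04 -1.1683e-04
  eq         0.06512    0.02148      1.088 1.2606e-04
  solve Keq expr → x = -1.1683e-04; check Q = 8.2320e-04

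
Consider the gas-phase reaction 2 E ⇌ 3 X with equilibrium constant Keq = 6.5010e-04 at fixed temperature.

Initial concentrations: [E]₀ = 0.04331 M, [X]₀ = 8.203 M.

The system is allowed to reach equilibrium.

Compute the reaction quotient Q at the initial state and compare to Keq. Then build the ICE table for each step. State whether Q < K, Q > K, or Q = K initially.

Q₀ = 2.9427e+05; Q > K (proceeds reverse)

Q₀ = 2.9427e+05 vs Keq = 6.5010e-04 ⇒ Q>K, reverse
Step 1:
                   E          X
  Initial    0.04331      8.203
  Change       5.292     -7.938
  Equil        5.336     0.2645
  solve Keq expr → x = -2.646; check Q = 6.5010e-04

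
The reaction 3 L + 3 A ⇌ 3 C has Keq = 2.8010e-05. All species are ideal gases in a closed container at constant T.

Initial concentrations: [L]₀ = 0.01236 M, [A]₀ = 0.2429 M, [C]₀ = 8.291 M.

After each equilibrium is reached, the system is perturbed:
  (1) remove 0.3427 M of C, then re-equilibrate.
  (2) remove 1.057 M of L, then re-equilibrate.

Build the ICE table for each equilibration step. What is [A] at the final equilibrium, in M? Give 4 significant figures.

Q₀ = 2.1061e+10 vs Keq = 2.8010e-05 ⇒ Q>K, reverse
Step 1:
                    L           A           C
  Initial     0.01236      0.2429       8.291
  Change        6.824       6.824      -6.824
  Equil         6.836       7.067       1.467
  solve Keq expr → x = -2.275; check Q = 2.8010e-05
Then remove 0.3427 M of C.
Step 2:
                    L           A           C
  Initial       6.836       7.067       1.124
  Change      -0.2422     -0.2422      0.2422
  Equil         6.594       6.825       1.367
  solve Keq expr → x = 0.08074; check Q = 2.8010e-05
Then remove 1.057 M of L.
Step 3:
                    L           A           C
  Initial       5.537       6.825       1.367
  Change       0.1587      0.1587     -0.1587
  Equil         5.696       6.983       1.208
  solve Keq expr → x = -0.05291; check Q = 2.8010e-05

[A]_eq = 6.983 M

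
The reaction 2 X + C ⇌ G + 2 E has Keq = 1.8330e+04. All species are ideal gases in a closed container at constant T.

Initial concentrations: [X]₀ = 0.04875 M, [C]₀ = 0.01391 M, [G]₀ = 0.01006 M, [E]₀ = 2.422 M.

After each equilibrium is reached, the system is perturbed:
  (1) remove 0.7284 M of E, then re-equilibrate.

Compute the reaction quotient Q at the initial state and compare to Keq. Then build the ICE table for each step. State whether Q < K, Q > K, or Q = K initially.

Q₀ = 1785; Q < K (proceeds forward)

Q₀ = 1785 vs Keq = 1.8330e+04 ⇒ Q<K, forward
Step 1:
                  X         C         G         E
  init      0.04875   0.01391   0.01006     2.422
  Δ        -0.01645 -0.008225  0.008225   0.01645
  eq         0.0323  0.005685   0.01828     2.438
  solve Keq expr → x = 0.008225; check Q = 1.8330e+04
Then remove 0.7284 M of E.
Step 2:
                  X         C         G         E
  init       0.0323  0.005685   0.01828      1.71
  Δ       -0.003576 -0.001788  0.001788  0.003576
  eq        0.02872  0.003897   0.02007     1.714
  solve Keq expr → x = 0.001788; check Q = 1.8330e+04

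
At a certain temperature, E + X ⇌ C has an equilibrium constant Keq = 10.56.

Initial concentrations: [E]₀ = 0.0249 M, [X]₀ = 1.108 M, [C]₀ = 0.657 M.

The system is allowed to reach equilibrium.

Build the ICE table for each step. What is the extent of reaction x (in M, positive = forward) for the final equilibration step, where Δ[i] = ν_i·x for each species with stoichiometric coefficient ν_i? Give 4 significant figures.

Q₀ = 23.81 vs Keq = 10.56 ⇒ Q>K, reverse
Step 1:
                    E           X           C
  I            0.0249       1.108       0.657
  C           0.02759     0.02759    -0.02759
  E           0.05249       1.136      0.6294
  solve Keq expr → x = -0.02759; check Q = 10.56

x = -0.02759 M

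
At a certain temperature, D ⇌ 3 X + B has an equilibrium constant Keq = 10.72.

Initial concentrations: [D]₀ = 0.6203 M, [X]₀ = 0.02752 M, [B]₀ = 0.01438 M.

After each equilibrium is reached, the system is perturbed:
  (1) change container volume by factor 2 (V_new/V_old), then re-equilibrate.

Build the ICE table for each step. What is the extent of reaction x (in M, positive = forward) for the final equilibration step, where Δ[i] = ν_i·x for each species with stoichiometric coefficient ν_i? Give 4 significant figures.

x = 0.05206 M

Q₀ = 4.8317e-07 vs Keq = 10.72 ⇒ Q<K, forward
Step 1:
                   D          X          B
  Initial     0.6203    0.02752    0.01438
  Change     -0.4775      1.432     0.4775
  Equil       0.1428       1.46     0.4919
  solve Keq expr → x = 0.4775; check Q = 10.72
Then change container volume by factor 2 (V_new/V_old).
Step 2:
                   D          X          B
  Initial     0.0714       0.73     0.2459
  Change    -0.05206     0.1562    0.05206
  Equil      0.01935     0.8862      0.298
  solve Keq expr → x = 0.05206; check Q = 10.72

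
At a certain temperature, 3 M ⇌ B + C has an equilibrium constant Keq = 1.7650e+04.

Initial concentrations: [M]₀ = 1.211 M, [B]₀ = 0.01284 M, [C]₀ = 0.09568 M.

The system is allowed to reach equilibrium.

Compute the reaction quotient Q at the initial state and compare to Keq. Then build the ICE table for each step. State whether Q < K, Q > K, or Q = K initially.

Q₀ = 6.9176e-04; Q < K (proceeds forward)

Q₀ = 6.9176e-04 vs Keq = 1.7650e+04 ⇒ Q<K, forward
Step 1:
                  M         B         C
  init        1.211   0.01284   0.09568
  Δ          -1.188    0.3962    0.3962
  eq         0.0225     0.409    0.4918
  solve Keq expr → x = 0.3962; check Q = 1.7650e+04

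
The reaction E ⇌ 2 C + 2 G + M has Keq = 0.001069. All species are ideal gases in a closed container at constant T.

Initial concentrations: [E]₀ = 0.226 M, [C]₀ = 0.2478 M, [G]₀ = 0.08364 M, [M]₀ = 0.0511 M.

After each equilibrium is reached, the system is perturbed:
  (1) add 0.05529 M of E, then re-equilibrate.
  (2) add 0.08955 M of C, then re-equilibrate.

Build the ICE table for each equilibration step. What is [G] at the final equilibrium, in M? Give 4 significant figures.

[G]_eq = 0.1443 M

Q₀ = 9.7128e-05 vs Keq = 0.001069 ⇒ Q<K, forward
Step 1:
                   E          C          G          M
  Initial      0.226     0.2478    0.08364     0.0511
  Change     -0.0349    0.06981    0.06981     0.0349
  Equil       0.1911     0.3176     0.1534      0.086
  solve Keq expr → x = 0.0349; check Q = 0.001069
Then add 0.05529 M of E.
Step 2:
                   E          C          G          M
  Initial     0.2464     0.3176     0.1534      0.086
  Change   -0.004785    0.00957    0.00957   0.004785
  Equil       0.2416     0.3272      0.163    0.09079
  solve Keq expr → x = 0.004785; check Q = 0.001069
Then add 0.08955 M of C.
Step 3:
                   E          C          G          M
  Initial     0.2416     0.4167      0.163    0.09079
  Change    0.009381   -0.01876   -0.01876  -0.009381
  Equil        0.251      0.398     0.1443    0.08141
  solve Keq expr → x = -0.009381; check Q = 0.001069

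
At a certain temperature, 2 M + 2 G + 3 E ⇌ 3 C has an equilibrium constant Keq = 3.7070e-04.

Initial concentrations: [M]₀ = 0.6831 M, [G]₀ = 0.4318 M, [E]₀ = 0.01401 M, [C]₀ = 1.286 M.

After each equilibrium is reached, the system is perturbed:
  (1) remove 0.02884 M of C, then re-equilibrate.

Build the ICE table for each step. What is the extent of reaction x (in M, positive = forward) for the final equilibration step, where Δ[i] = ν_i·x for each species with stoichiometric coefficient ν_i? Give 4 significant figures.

x = 0.008107 M

Q₀ = 8.8894e+06 vs Keq = 3.7070e-04 ⇒ Q>K, reverse
Step 1:
                  M         G         E         C
  Initial    0.6831    0.4318   0.01401     1.286
  Change     0.7752    0.7752     1.163    -1.163
  Equil       1.458     1.207     1.177    0.1232
  solve Keq expr → x = -0.3876; check Q = 3.7070e-04
Then remove 0.02884 M of C.
Step 2:
                  M         G         E         C
  Initial     1.458     1.207     1.177   0.09439
  Change   -0.01621  -0.01621  -0.02432   0.02432
  Equil       1.442     1.191     1.152    0.1187
  solve Keq expr → x = 0.008107; check Q = 3.7070e-04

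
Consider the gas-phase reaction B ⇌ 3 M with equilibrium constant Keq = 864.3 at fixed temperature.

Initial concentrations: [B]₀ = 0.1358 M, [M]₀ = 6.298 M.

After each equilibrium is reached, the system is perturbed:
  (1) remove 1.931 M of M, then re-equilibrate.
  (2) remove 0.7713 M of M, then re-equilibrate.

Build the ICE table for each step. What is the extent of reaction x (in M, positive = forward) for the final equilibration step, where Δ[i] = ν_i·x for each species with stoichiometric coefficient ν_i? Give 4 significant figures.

Q₀ = 1840 vs Keq = 864.3 ⇒ Q>K, reverse
Step 1:
                    B           M
  I            0.1358       6.298
  C            0.1101     -0.3303
  E            0.2459       5.968
  solve Keq expr → x = -0.1101; check Q = 864.3
Then remove 1.931 M of M.
Step 2:
                    B           M
  I            0.2459       4.037
  C           -0.1429      0.4287
  E             0.103       4.465
  solve Keq expr → x = 0.1429; check Q = 864.3
Then remove 0.7713 M of M.
Step 3:
                    B           M
  I             0.103       3.694
  C          -0.03898      0.1169
  E           0.06404       3.811
  solve Keq expr → x = 0.03898; check Q = 864.3

x = 0.03898 M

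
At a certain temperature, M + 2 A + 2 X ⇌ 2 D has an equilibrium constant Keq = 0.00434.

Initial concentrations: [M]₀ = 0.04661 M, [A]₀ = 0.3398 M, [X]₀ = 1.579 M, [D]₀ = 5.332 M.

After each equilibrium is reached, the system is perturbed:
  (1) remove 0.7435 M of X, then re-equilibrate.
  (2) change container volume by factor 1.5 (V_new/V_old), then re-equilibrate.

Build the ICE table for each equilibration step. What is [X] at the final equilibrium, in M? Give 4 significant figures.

Q₀ = 2119 vs Keq = 0.00434 ⇒ Q>K, reverse
Step 1:
                  M         A         X         D
  I         0.04661    0.3398     1.579     5.332
  C           1.777     3.554     3.554    -3.554
  E           1.824     3.894     5.133     1.778
  solve Keq expr → x = -1.777; check Q = 0.00434
Then remove 0.7435 M of X.
Step 2:
                  M         A         X         D
  I           1.824     3.894     4.389     1.778
  C         0.06542    0.1308    0.1308   -0.1308
  E           1.889     4.025      4.52     1.647
  solve Keq expr → x = -0.06542; check Q = 0.00434
Then change container volume by factor 1.5 (V_new/V_old).
Step 3:
                  M         A         X         D
  I           1.259     2.683     3.014     1.098
  C          0.1577    0.3154    0.3154   -0.3154
  E           1.417     2.998     3.329    0.7828
  solve Keq expr → x = -0.1577; check Q = 0.00434

[X]_eq = 3.329 M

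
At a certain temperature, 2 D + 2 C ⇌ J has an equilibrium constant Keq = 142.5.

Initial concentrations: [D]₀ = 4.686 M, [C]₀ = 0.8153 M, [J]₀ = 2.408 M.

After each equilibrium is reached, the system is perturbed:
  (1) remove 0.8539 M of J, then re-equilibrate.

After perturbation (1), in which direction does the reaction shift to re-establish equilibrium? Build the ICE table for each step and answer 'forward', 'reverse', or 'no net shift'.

Direction: forward

Q₀ = 0.165 vs Keq = 142.5 ⇒ Q<K, forward
Step 1:
                   D          C          J
  init         4.686     0.8153      2.408
  Δ          -0.7794    -0.7794     0.3897
  eq           3.907    0.03587      2.798
  solve Keq expr → x = 0.3897; check Q = 142.5
Then remove 0.8539 M of J.
Step 2:
                   D          C          J
  init         3.907    0.03587      1.944
  Δ        -0.005903  -0.005903   0.002951
  eq           3.901    0.02996      1.947
  solve Keq expr → x = 0.002951; check Q = 142.5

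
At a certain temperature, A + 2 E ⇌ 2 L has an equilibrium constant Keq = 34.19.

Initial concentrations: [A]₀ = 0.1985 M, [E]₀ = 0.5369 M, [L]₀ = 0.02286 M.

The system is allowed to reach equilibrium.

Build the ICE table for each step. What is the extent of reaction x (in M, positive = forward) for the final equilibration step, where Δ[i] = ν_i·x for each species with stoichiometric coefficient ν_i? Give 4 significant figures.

Q₀ = 0.009133 vs Keq = 34.19 ⇒ Q<K, forward
Step 1:
                   A          E          L
  init        0.1985     0.5369    0.02286
  Δ          -0.1477    -0.2954     0.2954
  eq          0.0508     0.2415     0.3183
  solve Keq expr → x = 0.1477; check Q = 34.19

x = 0.1477 M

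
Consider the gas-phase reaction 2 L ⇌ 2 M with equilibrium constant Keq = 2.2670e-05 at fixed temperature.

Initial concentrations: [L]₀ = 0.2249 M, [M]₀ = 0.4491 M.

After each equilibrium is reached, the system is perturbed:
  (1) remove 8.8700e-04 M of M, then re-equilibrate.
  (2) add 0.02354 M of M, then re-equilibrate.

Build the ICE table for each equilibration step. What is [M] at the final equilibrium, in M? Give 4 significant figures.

[M]_eq = 0.003301 M

Q₀ = 3.988 vs Keq = 2.2670e-05 ⇒ Q>K, reverse
Step 1:
                  L         M
  init       0.2249    0.4491
  Δ          0.4459   -0.4459
  eq         0.6708  0.003194
  solve Keq expr → x = -0.223; check Q = 2.2670e-05
Then remove 8.8700e-04 M of M.
Step 2:
                  L         M
  init       0.6708  0.002307
  Δ       -8.8280e-04 8.8280e-04
  eq         0.6699   0.00319
  solve Keq expr → x = 4.4140e-04; check Q = 2.2670e-05
Then add 0.02354 M of M.
Step 3:
                  L         M
  init       0.6699   0.02673
  Δ         0.02343  -0.02343
  eq         0.6934  0.003301
  solve Keq expr → x = -0.01171; check Q = 2.2670e-05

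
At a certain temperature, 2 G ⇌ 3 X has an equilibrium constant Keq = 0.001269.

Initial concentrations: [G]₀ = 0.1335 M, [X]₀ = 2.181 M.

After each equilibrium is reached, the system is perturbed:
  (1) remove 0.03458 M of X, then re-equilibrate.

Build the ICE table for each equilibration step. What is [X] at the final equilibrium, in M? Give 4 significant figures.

Q₀ = 582.1 vs Keq = 0.001269 ⇒ Q>K, reverse
Step 1:
                   G          X
  init        0.1335      2.181
  Δ             1.36      -2.04
  eq           1.493     0.1414
  solve Keq expr → x = -0.6799; check Q = 0.001269
Then remove 0.03458 M of X.
Step 2:
                   G          X
  init         1.493     0.1069
  Δ         -0.02212    0.03318
  eq           1.471       0.14
  solve Keq expr → x = 0.01106; check Q = 0.001269

[X]_eq = 0.14 M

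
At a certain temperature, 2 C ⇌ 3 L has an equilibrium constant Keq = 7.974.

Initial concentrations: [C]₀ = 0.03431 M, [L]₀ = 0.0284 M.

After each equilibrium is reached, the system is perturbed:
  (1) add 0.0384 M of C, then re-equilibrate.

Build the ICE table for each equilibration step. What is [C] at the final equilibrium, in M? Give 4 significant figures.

Q₀ = 0.01946 vs Keq = 7.974 ⇒ Q<K, forward
Step 1:
                   C          L
  Initial    0.03431     0.0284
  Change    -0.02775    0.04162
  Equil     0.006562    0.07002
  solve Keq expr → x = 0.01387; check Q = 7.974
Then add 0.0384 M of C.
Step 2:
                   C          L
  Initial    0.04496    0.07002
  Change     -0.0309    0.04635
  Equil      0.01406     0.1164
  solve Keq expr → x = 0.01545; check Q = 7.974

[C]_eq = 0.01406 M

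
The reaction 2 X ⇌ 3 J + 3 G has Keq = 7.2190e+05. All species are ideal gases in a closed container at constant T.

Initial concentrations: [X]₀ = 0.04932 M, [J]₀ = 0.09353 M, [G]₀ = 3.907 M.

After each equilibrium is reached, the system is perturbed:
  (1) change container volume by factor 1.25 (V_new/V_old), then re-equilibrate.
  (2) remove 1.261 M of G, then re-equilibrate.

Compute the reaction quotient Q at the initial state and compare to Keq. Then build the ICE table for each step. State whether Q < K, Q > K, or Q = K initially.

Q₀ = 20.06; Q < K (proceeds forward)

Q₀ = 20.06 vs Keq = 7.2190e+05 ⇒ Q<K, forward
Step 1:
                    X           J           G
  Initial     0.04932     0.09353       3.907
  Change     -0.04868     0.07303     0.07303
  Equil    6.3524e-04      0.1666        3.98
  solve Keq expr → x = 0.02434; check Q = 7.2190e+05
Then change container volume by factor 1.25 (V_new/V_old).
Step 2:
                    X           J           G
  Initial  5.0819e-04      0.1332       3.184
  Change  -1.8191e-04  2.7286e-04  2.7286e-04
  Equil    3.2628e-04      0.1335       3.184
  solve Keq expr → x = 9.0953e-05; check Q = 7.2190e+05
Then remove 1.261 M of G.
Step 3:
                    X           J           G
  Initial  3.2628e-04      0.1335       1.923
  Change  -1.7265e-04  2.5897e-04  2.5897e-04
  Equil    1.5364e-04      0.1338       1.924
  solve Keq expr → x = 8.6323e-05; check Q = 7.2190e+05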